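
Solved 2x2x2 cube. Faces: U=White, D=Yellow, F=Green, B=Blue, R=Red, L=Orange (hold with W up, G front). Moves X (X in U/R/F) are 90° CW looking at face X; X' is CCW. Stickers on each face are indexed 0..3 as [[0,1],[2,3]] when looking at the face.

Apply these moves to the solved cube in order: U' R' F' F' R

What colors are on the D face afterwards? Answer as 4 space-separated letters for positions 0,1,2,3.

Answer: R Y Y Y

Derivation:
After move 1 (U'): U=WWWW F=OOGG R=GGRR B=RRBB L=BBOO
After move 2 (R'): R=GRGR U=WBWR F=OWGW D=YOYG B=YRYB
After move 3 (F'): F=WWOG U=WBGG R=ORYR D=BOYG L=BROW
After move 4 (F'): F=WGWO U=WBOY R=ORBR D=RWYG L=BGOG
After move 5 (R): R=BORR U=WGOO F=WWWG D=RYYY B=YRBB
Query: D face = RYYY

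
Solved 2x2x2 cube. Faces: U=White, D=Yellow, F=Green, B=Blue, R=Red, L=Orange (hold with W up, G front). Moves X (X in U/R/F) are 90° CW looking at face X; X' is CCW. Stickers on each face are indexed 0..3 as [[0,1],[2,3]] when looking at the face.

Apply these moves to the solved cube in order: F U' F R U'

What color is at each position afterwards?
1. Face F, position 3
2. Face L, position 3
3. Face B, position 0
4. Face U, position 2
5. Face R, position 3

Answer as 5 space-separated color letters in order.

Answer: Y R O W G

Derivation:
After move 1 (F): F=GGGG U=WWOO R=WRWR D=RRYY L=OYOY
After move 2 (U'): U=WOWO F=OYGG R=GGWR B=WRBB L=BBOY
After move 3 (F): F=GOGY U=WOYB R=WGOR D=WGYY L=BROR
After move 4 (R): R=OWRG U=WOYY F=GGGY D=WBYW B=BROB
After move 5 (U'): U=OYWY F=BRGY R=GGRG B=OWOB L=BROR
Query 1: F[3] = Y
Query 2: L[3] = R
Query 3: B[0] = O
Query 4: U[2] = W
Query 5: R[3] = G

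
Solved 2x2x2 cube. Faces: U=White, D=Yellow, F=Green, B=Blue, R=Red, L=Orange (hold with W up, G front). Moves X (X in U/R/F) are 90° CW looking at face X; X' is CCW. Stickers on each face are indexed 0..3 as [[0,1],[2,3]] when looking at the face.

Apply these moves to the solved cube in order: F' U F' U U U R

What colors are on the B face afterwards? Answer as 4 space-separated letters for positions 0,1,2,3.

Answer: B B Y B

Derivation:
After move 1 (F'): F=GGGG U=WWRR R=YRYR D=OOYY L=OWOW
After move 2 (U): U=RWRW F=YRGG R=BBYR B=OWBB L=GGOW
After move 3 (F'): F=RGYG U=RWBY R=OBOR D=GWYY L=GWOR
After move 4 (U): U=BRYW F=OBYG R=OWOR B=GWBB L=RGOR
After move 5 (U): U=YBWR F=OWYG R=GWOR B=RGBB L=OBOR
After move 6 (U): U=WYRB F=GWYG R=RGOR B=OBBB L=OWOR
After move 7 (R): R=ORRG U=WWRG F=GWYY D=GBYO B=BBYB
Query: B face = BBYB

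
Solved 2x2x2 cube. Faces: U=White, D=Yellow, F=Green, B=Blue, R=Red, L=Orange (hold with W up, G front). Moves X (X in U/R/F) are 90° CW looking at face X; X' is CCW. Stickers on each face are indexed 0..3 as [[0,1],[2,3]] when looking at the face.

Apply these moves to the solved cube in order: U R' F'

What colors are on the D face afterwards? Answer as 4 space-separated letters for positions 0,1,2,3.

After move 1 (U): U=WWWW F=RRGG R=BBRR B=OOBB L=GGOO
After move 2 (R'): R=BRBR U=WBWO F=RWGW D=YRYG B=YOYB
After move 3 (F'): F=WWRG U=WBBB R=RRYR D=GOYG L=GOOW
Query: D face = GOYG

Answer: G O Y G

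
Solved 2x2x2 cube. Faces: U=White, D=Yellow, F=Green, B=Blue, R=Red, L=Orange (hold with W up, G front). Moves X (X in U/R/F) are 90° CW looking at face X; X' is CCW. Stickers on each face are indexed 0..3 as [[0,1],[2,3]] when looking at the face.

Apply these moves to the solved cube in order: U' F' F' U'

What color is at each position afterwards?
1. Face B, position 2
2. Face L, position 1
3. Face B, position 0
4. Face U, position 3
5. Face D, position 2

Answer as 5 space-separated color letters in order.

Answer: B R O Y Y

Derivation:
After move 1 (U'): U=WWWW F=OOGG R=GGRR B=RRBB L=BBOO
After move 2 (F'): F=OGOG U=WWGR R=YGYR D=BOYY L=BWOW
After move 3 (F'): F=GGOO U=WWYY R=OGBR D=WWYY L=BROG
After move 4 (U'): U=WYWY F=BROO R=GGBR B=OGBB L=RROG
Query 1: B[2] = B
Query 2: L[1] = R
Query 3: B[0] = O
Query 4: U[3] = Y
Query 5: D[2] = Y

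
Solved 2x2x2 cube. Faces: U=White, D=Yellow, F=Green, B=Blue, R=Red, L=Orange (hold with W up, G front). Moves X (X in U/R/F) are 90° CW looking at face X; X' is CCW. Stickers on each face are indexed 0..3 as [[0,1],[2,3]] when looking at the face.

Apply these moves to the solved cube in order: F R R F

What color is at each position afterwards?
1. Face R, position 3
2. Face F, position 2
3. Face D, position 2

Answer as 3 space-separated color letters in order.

After move 1 (F): F=GGGG U=WWOO R=WRWR D=RRYY L=OYOY
After move 2 (R): R=WWRR U=WGOG F=GRGY D=RBYB B=OBWB
After move 3 (R): R=RWRW U=WROY F=GBGB D=RWYO B=GBGB
After move 4 (F): F=GGBB U=WRYY R=OWYW D=RRYO L=OROW
Query 1: R[3] = W
Query 2: F[2] = B
Query 3: D[2] = Y

Answer: W B Y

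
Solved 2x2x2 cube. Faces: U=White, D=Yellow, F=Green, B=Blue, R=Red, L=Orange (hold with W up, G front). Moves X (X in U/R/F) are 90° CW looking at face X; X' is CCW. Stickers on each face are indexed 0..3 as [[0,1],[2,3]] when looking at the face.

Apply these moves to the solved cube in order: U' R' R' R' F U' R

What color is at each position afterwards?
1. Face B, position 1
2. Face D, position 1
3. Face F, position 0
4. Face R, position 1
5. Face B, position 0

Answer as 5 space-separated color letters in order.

After move 1 (U'): U=WWWW F=OOGG R=GGRR B=RRBB L=BBOO
After move 2 (R'): R=GRGR U=WBWR F=OWGW D=YOYG B=YRYB
After move 3 (R'): R=RRGG U=WYWY F=OBGR D=YWYW B=GROB
After move 4 (R'): R=RGRG U=WOWG F=OYGY D=YBYR B=WRWB
After move 5 (F): F=GOYY U=WOOB R=WGGG D=RRYR L=BYOB
After move 6 (U'): U=OBWO F=BYYY R=GOGG B=WGWB L=WROB
After move 7 (R): R=GGGO U=OYWY F=BRYR D=RWYW B=OGBB
Query 1: B[1] = G
Query 2: D[1] = W
Query 3: F[0] = B
Query 4: R[1] = G
Query 5: B[0] = O

Answer: G W B G O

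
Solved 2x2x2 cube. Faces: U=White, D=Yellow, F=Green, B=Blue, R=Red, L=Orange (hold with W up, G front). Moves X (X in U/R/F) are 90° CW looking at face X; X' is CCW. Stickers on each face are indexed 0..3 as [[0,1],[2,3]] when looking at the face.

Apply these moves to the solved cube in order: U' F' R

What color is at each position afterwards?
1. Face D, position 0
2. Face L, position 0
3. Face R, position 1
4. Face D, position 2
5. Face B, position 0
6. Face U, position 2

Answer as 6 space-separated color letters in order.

After move 1 (U'): U=WWWW F=OOGG R=GGRR B=RRBB L=BBOO
After move 2 (F'): F=OGOG U=WWGR R=YGYR D=BOYY L=BWOW
After move 3 (R): R=YYRG U=WGGG F=OOOY D=BBYR B=RRWB
Query 1: D[0] = B
Query 2: L[0] = B
Query 3: R[1] = Y
Query 4: D[2] = Y
Query 5: B[0] = R
Query 6: U[2] = G

Answer: B B Y Y R G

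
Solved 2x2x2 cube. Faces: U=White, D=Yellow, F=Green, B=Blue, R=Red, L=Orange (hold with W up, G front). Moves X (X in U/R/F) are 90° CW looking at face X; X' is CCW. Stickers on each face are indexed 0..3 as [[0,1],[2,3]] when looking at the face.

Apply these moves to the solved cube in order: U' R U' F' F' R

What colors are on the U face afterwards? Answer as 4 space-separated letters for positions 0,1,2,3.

Answer: O G B B

Derivation:
After move 1 (U'): U=WWWW F=OOGG R=GGRR B=RRBB L=BBOO
After move 2 (R): R=RGRG U=WOWG F=OYGY D=YBYR B=WRWB
After move 3 (U'): U=OGWW F=BBGY R=OYRG B=RGWB L=WROO
After move 4 (F'): F=BYBG U=OGOR R=BYYG D=ROYR L=WWOW
After move 5 (F'): F=YGBB U=OGBY R=OYRG D=WWYR L=WROO
After move 6 (R): R=ROGY U=OGBB F=YWBR D=WWYR B=YGGB
Query: U face = OGBB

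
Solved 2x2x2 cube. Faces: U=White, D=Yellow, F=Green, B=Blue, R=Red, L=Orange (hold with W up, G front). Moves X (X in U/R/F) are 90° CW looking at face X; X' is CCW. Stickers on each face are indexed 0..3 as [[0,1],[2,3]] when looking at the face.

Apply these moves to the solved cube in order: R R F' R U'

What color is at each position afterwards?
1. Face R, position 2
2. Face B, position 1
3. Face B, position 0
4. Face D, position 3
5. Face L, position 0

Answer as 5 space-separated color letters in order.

Answer: R W Y G R

Derivation:
After move 1 (R): R=RRRR U=WGWG F=GYGY D=YBYB B=WBWB
After move 2 (R): R=RRRR U=WYWY F=GBGB D=YWYW B=GBGB
After move 3 (F'): F=BBGG U=WYRR R=WRYR D=OOYW L=OYOW
After move 4 (R): R=YWRR U=WBRG F=BOGW D=OGYG B=RBYB
After move 5 (U'): U=BGWR F=OYGW R=BORR B=YWYB L=RBOW
Query 1: R[2] = R
Query 2: B[1] = W
Query 3: B[0] = Y
Query 4: D[3] = G
Query 5: L[0] = R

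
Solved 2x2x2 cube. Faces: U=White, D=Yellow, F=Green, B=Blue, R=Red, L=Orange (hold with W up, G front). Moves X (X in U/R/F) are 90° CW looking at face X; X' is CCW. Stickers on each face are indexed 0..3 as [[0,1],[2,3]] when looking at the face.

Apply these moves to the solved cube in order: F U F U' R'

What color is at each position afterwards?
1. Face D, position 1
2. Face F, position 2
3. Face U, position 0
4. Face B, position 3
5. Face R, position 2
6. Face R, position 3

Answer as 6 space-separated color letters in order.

After move 1 (F): F=GGGG U=WWOO R=WRWR D=RRYY L=OYOY
After move 2 (U): U=OWOW F=WRGG R=BBWR B=OYBB L=GGOY
After move 3 (F): F=GWGR U=OWYG R=OBWR D=WBYY L=GROR
After move 4 (U'): U=WGOY F=GRGR R=GWWR B=OBBB L=OYOR
After move 5 (R'): R=WRGW U=WBOO F=GGGY D=WRYR B=YBBB
Query 1: D[1] = R
Query 2: F[2] = G
Query 3: U[0] = W
Query 4: B[3] = B
Query 5: R[2] = G
Query 6: R[3] = W

Answer: R G W B G W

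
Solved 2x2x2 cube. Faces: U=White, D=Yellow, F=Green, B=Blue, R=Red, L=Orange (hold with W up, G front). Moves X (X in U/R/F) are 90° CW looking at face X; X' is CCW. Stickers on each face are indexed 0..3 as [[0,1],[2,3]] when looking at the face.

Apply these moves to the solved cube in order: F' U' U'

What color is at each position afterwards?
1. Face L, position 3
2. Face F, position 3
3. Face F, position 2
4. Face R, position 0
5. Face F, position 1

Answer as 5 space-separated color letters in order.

Answer: W G G O B

Derivation:
After move 1 (F'): F=GGGG U=WWRR R=YRYR D=OOYY L=OWOW
After move 2 (U'): U=WRWR F=OWGG R=GGYR B=YRBB L=BBOW
After move 3 (U'): U=RRWW F=BBGG R=OWYR B=GGBB L=YROW
Query 1: L[3] = W
Query 2: F[3] = G
Query 3: F[2] = G
Query 4: R[0] = O
Query 5: F[1] = B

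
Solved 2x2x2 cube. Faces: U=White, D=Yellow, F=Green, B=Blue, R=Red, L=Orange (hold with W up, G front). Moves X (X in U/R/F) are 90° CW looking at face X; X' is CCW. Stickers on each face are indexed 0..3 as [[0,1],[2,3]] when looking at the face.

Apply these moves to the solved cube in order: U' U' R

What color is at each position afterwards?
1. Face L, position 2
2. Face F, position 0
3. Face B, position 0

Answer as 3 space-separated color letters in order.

Answer: O B W

Derivation:
After move 1 (U'): U=WWWW F=OOGG R=GGRR B=RRBB L=BBOO
After move 2 (U'): U=WWWW F=BBGG R=OORR B=GGBB L=RROO
After move 3 (R): R=RORO U=WBWG F=BYGY D=YBYG B=WGWB
Query 1: L[2] = O
Query 2: F[0] = B
Query 3: B[0] = W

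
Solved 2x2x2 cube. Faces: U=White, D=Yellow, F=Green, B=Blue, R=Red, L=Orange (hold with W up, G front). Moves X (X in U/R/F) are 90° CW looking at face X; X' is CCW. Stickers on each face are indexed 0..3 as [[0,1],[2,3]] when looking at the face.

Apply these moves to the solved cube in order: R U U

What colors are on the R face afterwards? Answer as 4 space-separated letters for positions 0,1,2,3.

Answer: O O R R

Derivation:
After move 1 (R): R=RRRR U=WGWG F=GYGY D=YBYB B=WBWB
After move 2 (U): U=WWGG F=RRGY R=WBRR B=OOWB L=GYOO
After move 3 (U): U=GWGW F=WBGY R=OORR B=GYWB L=RROO
Query: R face = OORR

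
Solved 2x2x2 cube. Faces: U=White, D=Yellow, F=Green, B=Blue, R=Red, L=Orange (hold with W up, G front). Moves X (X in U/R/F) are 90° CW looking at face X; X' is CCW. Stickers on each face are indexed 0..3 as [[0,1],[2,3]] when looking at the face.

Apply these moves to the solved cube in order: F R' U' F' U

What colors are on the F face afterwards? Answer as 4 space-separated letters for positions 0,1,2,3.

Answer: G W O G

Derivation:
After move 1 (F): F=GGGG U=WWOO R=WRWR D=RRYY L=OYOY
After move 2 (R'): R=RRWW U=WBOB F=GWGO D=RGYG B=YBRB
After move 3 (U'): U=BBWO F=OYGO R=GWWW B=RRRB L=YBOY
After move 4 (F'): F=YOOG U=BBGW R=GWRW D=BYYG L=YOOW
After move 5 (U): U=GBWB F=GWOG R=RRRW B=YORB L=YOOW
Query: F face = GWOG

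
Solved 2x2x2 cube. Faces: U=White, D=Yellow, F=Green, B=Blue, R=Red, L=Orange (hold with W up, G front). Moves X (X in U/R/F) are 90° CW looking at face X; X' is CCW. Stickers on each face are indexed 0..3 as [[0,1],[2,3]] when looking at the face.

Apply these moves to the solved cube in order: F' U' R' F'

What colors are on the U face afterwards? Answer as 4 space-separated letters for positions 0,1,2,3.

Answer: W B G G

Derivation:
After move 1 (F'): F=GGGG U=WWRR R=YRYR D=OOYY L=OWOW
After move 2 (U'): U=WRWR F=OWGG R=GGYR B=YRBB L=BBOW
After move 3 (R'): R=GRGY U=WBWY F=ORGR D=OWYG B=YROB
After move 4 (F'): F=RROG U=WBGG R=WROY D=BWYG L=BYOW
Query: U face = WBGG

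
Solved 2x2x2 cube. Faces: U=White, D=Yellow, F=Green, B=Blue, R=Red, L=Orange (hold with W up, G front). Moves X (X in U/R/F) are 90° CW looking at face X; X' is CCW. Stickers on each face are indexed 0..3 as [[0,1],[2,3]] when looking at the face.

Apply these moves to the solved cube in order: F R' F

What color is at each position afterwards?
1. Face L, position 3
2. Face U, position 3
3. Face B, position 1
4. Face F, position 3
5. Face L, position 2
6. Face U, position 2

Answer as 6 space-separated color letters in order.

After move 1 (F): F=GGGG U=WWOO R=WRWR D=RRYY L=OYOY
After move 2 (R'): R=RRWW U=WBOB F=GWGO D=RGYG B=YBRB
After move 3 (F): F=GGOW U=WBYY R=ORBW D=WRYG L=OROG
Query 1: L[3] = G
Query 2: U[3] = Y
Query 3: B[1] = B
Query 4: F[3] = W
Query 5: L[2] = O
Query 6: U[2] = Y

Answer: G Y B W O Y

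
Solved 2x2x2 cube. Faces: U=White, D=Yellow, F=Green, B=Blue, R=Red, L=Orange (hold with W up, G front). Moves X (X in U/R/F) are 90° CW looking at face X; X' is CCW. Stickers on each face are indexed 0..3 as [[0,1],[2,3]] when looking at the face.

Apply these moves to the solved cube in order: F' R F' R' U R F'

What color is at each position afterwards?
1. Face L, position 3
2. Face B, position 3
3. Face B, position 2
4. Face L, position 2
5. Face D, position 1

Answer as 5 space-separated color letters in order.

Answer: R B W O R

Derivation:
After move 1 (F'): F=GGGG U=WWRR R=YRYR D=OOYY L=OWOW
After move 2 (R): R=YYRR U=WGRG F=GOGY D=OBYB B=RBWB
After move 3 (F'): F=OYGG U=WGYR R=BYOR D=WWYB L=OGOR
After move 4 (R'): R=YRBO U=WWYR F=OGGR D=WYYG B=BBWB
After move 5 (U): U=YWRW F=YRGR R=BBBO B=OGWB L=OGOR
After move 6 (R): R=BBOB U=YRRR F=YYGG D=WWYO B=WGWB
After move 7 (F'): F=YGYG U=YRBO R=WBWB D=GRYO L=OROR
Query 1: L[3] = R
Query 2: B[3] = B
Query 3: B[2] = W
Query 4: L[2] = O
Query 5: D[1] = R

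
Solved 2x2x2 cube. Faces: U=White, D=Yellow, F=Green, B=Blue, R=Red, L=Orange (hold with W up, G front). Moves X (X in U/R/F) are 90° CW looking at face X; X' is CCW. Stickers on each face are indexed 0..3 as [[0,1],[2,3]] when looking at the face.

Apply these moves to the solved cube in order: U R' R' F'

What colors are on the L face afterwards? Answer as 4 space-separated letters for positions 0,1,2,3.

After move 1 (U): U=WWWW F=RRGG R=BBRR B=OOBB L=GGOO
After move 2 (R'): R=BRBR U=WBWO F=RWGW D=YRYG B=YOYB
After move 3 (R'): R=RRBB U=WYWY F=RBGO D=YWYW B=GORB
After move 4 (F'): F=BORG U=WYRB R=WRYB D=GOYW L=GYOW
Query: L face = GYOW

Answer: G Y O W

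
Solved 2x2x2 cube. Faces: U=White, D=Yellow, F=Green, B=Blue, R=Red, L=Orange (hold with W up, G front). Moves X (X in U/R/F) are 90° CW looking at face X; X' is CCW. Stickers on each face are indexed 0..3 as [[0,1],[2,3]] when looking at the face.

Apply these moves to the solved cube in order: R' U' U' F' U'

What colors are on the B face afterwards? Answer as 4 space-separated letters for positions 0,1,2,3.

Answer: G O Y B

Derivation:
After move 1 (R'): R=RRRR U=WBWB F=GWGW D=YGYG B=YBYB
After move 2 (U'): U=BBWW F=OOGW R=GWRR B=RRYB L=YBOO
After move 3 (U'): U=BWBW F=YBGW R=OORR B=GWYB L=RROO
After move 4 (F'): F=BWYG U=BWOR R=GOYR D=ROYG L=RWOB
After move 5 (U'): U=WRBO F=RWYG R=BWYR B=GOYB L=GWOB
Query: B face = GOYB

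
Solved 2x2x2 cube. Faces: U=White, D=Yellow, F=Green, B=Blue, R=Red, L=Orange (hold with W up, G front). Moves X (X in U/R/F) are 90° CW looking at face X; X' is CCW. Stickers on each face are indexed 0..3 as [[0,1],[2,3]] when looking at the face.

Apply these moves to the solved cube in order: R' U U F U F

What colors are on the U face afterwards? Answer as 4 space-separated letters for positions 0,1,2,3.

After move 1 (R'): R=RRRR U=WBWB F=GWGW D=YGYG B=YBYB
After move 2 (U): U=WWBB F=RRGW R=YBRR B=OOYB L=GWOO
After move 3 (U): U=BWBW F=YBGW R=OORR B=GWYB L=RROO
After move 4 (F): F=GYWB U=BWOR R=BOWR D=ROYG L=RYOG
After move 5 (U): U=OBRW F=BOWB R=GWWR B=RYYB L=GYOG
After move 6 (F): F=WBBO U=OBGY R=RWWR D=WGYG L=GROO
Query: U face = OBGY

Answer: O B G Y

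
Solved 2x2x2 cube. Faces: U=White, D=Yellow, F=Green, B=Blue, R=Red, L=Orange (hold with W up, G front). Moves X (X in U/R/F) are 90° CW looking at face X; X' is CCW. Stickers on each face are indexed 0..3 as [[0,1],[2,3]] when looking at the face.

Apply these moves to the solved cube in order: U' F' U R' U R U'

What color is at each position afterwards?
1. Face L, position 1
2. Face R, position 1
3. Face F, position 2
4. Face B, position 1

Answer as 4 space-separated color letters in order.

Answer: G G O Y

Derivation:
After move 1 (U'): U=WWWW F=OOGG R=GGRR B=RRBB L=BBOO
After move 2 (F'): F=OGOG U=WWGR R=YGYR D=BOYY L=BWOW
After move 3 (U): U=GWRW F=YGOG R=RRYR B=BWBB L=OGOW
After move 4 (R'): R=RRRY U=GBRB F=YWOW D=BGYG B=YWOB
After move 5 (U): U=RGBB F=RROW R=YWRY B=OGOB L=YWOW
After move 6 (R): R=RYYW U=RRBW F=RGOG D=BOYO B=BGGB
After move 7 (U'): U=RWRB F=YWOG R=RGYW B=RYGB L=BGOW
Query 1: L[1] = G
Query 2: R[1] = G
Query 3: F[2] = O
Query 4: B[1] = Y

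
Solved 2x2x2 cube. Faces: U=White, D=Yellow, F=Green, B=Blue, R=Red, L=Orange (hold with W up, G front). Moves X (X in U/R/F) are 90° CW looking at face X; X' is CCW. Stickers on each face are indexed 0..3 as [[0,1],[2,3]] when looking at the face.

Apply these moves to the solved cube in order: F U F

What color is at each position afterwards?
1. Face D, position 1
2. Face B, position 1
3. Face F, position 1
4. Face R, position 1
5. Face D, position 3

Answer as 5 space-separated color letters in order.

After move 1 (F): F=GGGG U=WWOO R=WRWR D=RRYY L=OYOY
After move 2 (U): U=OWOW F=WRGG R=BBWR B=OYBB L=GGOY
After move 3 (F): F=GWGR U=OWYG R=OBWR D=WBYY L=GROR
Query 1: D[1] = B
Query 2: B[1] = Y
Query 3: F[1] = W
Query 4: R[1] = B
Query 5: D[3] = Y

Answer: B Y W B Y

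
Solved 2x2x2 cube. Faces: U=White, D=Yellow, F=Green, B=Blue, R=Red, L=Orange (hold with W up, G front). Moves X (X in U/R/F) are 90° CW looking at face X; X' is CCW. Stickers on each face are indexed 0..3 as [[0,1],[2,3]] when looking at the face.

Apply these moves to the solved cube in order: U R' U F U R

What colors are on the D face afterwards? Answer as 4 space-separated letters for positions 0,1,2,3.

After move 1 (U): U=WWWW F=RRGG R=BBRR B=OOBB L=GGOO
After move 2 (R'): R=BRBR U=WBWO F=RWGW D=YRYG B=YOYB
After move 3 (U): U=WWOB F=BRGW R=YOBR B=GGYB L=RWOO
After move 4 (F): F=GBWR U=WWOW R=OOBR D=BYYG L=RYOR
After move 5 (U): U=OWWW F=OOWR R=GGBR B=RYYB L=GBOR
After move 6 (R): R=BGRG U=OOWR F=OYWG D=BYYR B=WYWB
Query: D face = BYYR

Answer: B Y Y R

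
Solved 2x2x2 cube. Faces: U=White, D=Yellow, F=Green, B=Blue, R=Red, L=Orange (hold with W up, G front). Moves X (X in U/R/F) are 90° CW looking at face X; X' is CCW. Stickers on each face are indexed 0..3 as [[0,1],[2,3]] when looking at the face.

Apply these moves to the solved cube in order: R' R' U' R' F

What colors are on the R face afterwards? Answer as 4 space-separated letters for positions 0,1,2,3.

Answer: W R R R

Derivation:
After move 1 (R'): R=RRRR U=WBWB F=GWGW D=YGYG B=YBYB
After move 2 (R'): R=RRRR U=WYWY F=GBGB D=YWYW B=GBGB
After move 3 (U'): U=YYWW F=OOGB R=GBRR B=RRGB L=GBOO
After move 4 (R'): R=BRGR U=YGWR F=OYGW D=YOYB B=WRWB
After move 5 (F): F=GOWY U=YGOB R=WRRR D=GBYB L=GYOO
Query: R face = WRRR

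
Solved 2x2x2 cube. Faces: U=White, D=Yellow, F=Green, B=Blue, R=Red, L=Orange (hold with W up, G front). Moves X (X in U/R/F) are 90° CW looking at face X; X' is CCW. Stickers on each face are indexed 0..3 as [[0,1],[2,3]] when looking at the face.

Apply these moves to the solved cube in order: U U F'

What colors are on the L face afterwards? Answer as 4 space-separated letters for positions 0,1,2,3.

Answer: R W O W

Derivation:
After move 1 (U): U=WWWW F=RRGG R=BBRR B=OOBB L=GGOO
After move 2 (U): U=WWWW F=BBGG R=OORR B=GGBB L=RROO
After move 3 (F'): F=BGBG U=WWOR R=YOYR D=ROYY L=RWOW
Query: L face = RWOW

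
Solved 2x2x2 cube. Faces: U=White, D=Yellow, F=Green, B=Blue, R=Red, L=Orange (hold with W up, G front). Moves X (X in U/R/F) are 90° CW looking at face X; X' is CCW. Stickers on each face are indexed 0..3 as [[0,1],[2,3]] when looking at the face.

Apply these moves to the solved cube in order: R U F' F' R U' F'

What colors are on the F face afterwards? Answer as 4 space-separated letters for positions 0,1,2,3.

After move 1 (R): R=RRRR U=WGWG F=GYGY D=YBYB B=WBWB
After move 2 (U): U=WWGG F=RRGY R=WBRR B=OOWB L=GYOO
After move 3 (F'): F=RYRG U=WWWR R=BBYR D=YOYB L=GGOG
After move 4 (F'): F=YGRR U=WWBY R=OBYR D=GGYB L=GROW
After move 5 (R): R=YORB U=WGBR F=YGRB D=GWYO B=YOWB
After move 6 (U'): U=GRWB F=GRRB R=YGRB B=YOWB L=YOOW
After move 7 (F'): F=RBGR U=GRYR R=WGGB D=OWYO L=YBOW
Query: F face = RBGR

Answer: R B G R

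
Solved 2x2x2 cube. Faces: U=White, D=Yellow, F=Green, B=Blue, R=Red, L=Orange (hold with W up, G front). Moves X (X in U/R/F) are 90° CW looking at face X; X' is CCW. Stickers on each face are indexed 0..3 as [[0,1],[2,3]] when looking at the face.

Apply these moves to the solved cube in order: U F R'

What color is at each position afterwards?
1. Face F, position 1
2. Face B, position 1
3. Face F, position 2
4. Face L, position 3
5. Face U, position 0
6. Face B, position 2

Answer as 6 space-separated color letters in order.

Answer: W O G Y W B

Derivation:
After move 1 (U): U=WWWW F=RRGG R=BBRR B=OOBB L=GGOO
After move 2 (F): F=GRGR U=WWOG R=WBWR D=RBYY L=GYOY
After move 3 (R'): R=BRWW U=WBOO F=GWGG D=RRYR B=YOBB
Query 1: F[1] = W
Query 2: B[1] = O
Query 3: F[2] = G
Query 4: L[3] = Y
Query 5: U[0] = W
Query 6: B[2] = B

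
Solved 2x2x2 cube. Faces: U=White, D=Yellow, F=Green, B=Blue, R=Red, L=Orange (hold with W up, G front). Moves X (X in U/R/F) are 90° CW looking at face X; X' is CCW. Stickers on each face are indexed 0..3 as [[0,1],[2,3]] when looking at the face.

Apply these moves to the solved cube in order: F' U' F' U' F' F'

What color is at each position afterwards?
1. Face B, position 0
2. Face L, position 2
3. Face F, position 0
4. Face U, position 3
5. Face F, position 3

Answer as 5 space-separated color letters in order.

Answer: O O G B B

Derivation:
After move 1 (F'): F=GGGG U=WWRR R=YRYR D=OOYY L=OWOW
After move 2 (U'): U=WRWR F=OWGG R=GGYR B=YRBB L=BBOW
After move 3 (F'): F=WGOG U=WRGY R=OGOR D=BWYY L=BROW
After move 4 (U'): U=RYWG F=BROG R=WGOR B=OGBB L=YROW
After move 5 (F'): F=RGBO U=RYWO R=WGBR D=RWYY L=YGOW
After move 6 (F'): F=GORB U=RYWB R=WGRR D=GWYY L=YOOW
Query 1: B[0] = O
Query 2: L[2] = O
Query 3: F[0] = G
Query 4: U[3] = B
Query 5: F[3] = B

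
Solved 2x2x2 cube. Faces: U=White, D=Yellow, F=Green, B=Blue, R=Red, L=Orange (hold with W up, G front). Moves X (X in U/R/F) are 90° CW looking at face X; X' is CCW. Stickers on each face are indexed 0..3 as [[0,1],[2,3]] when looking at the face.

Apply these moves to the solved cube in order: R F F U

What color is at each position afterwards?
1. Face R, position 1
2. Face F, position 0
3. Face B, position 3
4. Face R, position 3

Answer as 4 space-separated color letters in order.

After move 1 (R): R=RRRR U=WGWG F=GYGY D=YBYB B=WBWB
After move 2 (F): F=GGYY U=WGOO R=WRGR D=RRYB L=OYOB
After move 3 (F): F=YGYG U=WGBY R=OROR D=GWYB L=OROR
After move 4 (U): U=BWYG F=ORYG R=WBOR B=ORWB L=YGOR
Query 1: R[1] = B
Query 2: F[0] = O
Query 3: B[3] = B
Query 4: R[3] = R

Answer: B O B R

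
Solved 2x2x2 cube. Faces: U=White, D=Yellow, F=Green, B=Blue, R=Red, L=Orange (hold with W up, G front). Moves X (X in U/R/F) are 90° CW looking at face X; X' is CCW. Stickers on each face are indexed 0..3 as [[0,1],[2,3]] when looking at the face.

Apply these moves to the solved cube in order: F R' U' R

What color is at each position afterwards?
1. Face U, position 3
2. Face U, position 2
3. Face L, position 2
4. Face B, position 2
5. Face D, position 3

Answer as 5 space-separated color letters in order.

Answer: O W O B R

Derivation:
After move 1 (F): F=GGGG U=WWOO R=WRWR D=RRYY L=OYOY
After move 2 (R'): R=RRWW U=WBOB F=GWGO D=RGYG B=YBRB
After move 3 (U'): U=BBWO F=OYGO R=GWWW B=RRRB L=YBOY
After move 4 (R): R=WGWW U=BYWO F=OGGG D=RRYR B=ORBB
Query 1: U[3] = O
Query 2: U[2] = W
Query 3: L[2] = O
Query 4: B[2] = B
Query 5: D[3] = R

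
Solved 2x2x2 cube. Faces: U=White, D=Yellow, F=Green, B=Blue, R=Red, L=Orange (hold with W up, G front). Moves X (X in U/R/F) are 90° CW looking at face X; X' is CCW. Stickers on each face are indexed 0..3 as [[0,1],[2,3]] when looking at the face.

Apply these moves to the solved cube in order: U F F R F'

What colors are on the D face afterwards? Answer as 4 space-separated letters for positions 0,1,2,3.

Answer: R B Y O

Derivation:
After move 1 (U): U=WWWW F=RRGG R=BBRR B=OOBB L=GGOO
After move 2 (F): F=GRGR U=WWOG R=WBWR D=RBYY L=GYOY
After move 3 (F): F=GGRR U=WWYY R=OBGR D=WWYY L=GROB
After move 4 (R): R=GORB U=WGYR F=GWRY D=WBYO B=YOWB
After move 5 (F'): F=WYGR U=WGGR R=BOWB D=RBYO L=GROY
Query: D face = RBYO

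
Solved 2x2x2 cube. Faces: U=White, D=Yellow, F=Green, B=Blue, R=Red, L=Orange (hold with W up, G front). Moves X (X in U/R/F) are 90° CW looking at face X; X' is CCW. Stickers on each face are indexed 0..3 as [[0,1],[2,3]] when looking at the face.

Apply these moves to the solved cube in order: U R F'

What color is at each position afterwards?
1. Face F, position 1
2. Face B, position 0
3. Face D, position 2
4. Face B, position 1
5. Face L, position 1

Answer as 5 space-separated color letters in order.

After move 1 (U): U=WWWW F=RRGG R=BBRR B=OOBB L=GGOO
After move 2 (R): R=RBRB U=WRWG F=RYGY D=YBYO B=WOWB
After move 3 (F'): F=YYRG U=WRRR R=BBYB D=GOYO L=GGOW
Query 1: F[1] = Y
Query 2: B[0] = W
Query 3: D[2] = Y
Query 4: B[1] = O
Query 5: L[1] = G

Answer: Y W Y O G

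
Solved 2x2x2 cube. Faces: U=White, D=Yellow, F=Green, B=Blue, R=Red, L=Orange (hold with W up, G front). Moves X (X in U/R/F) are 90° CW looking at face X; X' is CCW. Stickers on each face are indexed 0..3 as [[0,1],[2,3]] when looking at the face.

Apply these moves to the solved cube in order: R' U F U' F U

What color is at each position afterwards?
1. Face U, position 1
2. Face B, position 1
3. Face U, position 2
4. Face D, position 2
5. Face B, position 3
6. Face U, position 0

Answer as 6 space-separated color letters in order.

Answer: W R O Y B G

Derivation:
After move 1 (R'): R=RRRR U=WBWB F=GWGW D=YGYG B=YBYB
After move 2 (U): U=WWBB F=RRGW R=YBRR B=OOYB L=GWOO
After move 3 (F): F=GRWR U=WWOW R=BBBR D=RYYG L=GYOG
After move 4 (U'): U=WWWO F=GYWR R=GRBR B=BBYB L=OOOG
After move 5 (F): F=WGRY U=WWGO R=WROR D=BGYG L=OROY
After move 6 (U): U=GWOW F=WRRY R=BBOR B=ORYB L=WGOY
Query 1: U[1] = W
Query 2: B[1] = R
Query 3: U[2] = O
Query 4: D[2] = Y
Query 5: B[3] = B
Query 6: U[0] = G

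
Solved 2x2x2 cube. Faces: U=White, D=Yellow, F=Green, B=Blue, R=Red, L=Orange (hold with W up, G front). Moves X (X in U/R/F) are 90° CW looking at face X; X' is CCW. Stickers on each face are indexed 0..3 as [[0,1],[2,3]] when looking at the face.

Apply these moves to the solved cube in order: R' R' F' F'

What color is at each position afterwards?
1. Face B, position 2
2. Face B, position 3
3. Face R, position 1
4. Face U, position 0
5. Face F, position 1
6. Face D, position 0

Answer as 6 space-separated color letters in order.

Answer: G B R W G Y

Derivation:
After move 1 (R'): R=RRRR U=WBWB F=GWGW D=YGYG B=YBYB
After move 2 (R'): R=RRRR U=WYWY F=GBGB D=YWYW B=GBGB
After move 3 (F'): F=BBGG U=WYRR R=WRYR D=OOYW L=OYOW
After move 4 (F'): F=BGBG U=WYWY R=OROR D=YWYW L=OROR
Query 1: B[2] = G
Query 2: B[3] = B
Query 3: R[1] = R
Query 4: U[0] = W
Query 5: F[1] = G
Query 6: D[0] = Y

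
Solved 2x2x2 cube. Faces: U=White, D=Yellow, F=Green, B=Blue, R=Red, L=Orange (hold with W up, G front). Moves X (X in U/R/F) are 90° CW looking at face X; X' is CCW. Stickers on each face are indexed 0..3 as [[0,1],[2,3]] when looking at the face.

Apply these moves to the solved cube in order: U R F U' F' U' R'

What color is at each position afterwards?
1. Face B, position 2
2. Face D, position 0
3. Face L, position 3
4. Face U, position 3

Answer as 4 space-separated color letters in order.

After move 1 (U): U=WWWW F=RRGG R=BBRR B=OOBB L=GGOO
After move 2 (R): R=RBRB U=WRWG F=RYGY D=YBYO B=WOWB
After move 3 (F): F=GRYY U=WROG R=WBGB D=RRYO L=GYOB
After move 4 (U'): U=RGWO F=GYYY R=GRGB B=WBWB L=WOOB
After move 5 (F'): F=YYGY U=RGGG R=RRRB D=OBYO L=WOOW
After move 6 (U'): U=GGRG F=WOGY R=YYRB B=RRWB L=WBOW
After move 7 (R'): R=YBYR U=GWRR F=WGGG D=OOYY B=ORBB
Query 1: B[2] = B
Query 2: D[0] = O
Query 3: L[3] = W
Query 4: U[3] = R

Answer: B O W R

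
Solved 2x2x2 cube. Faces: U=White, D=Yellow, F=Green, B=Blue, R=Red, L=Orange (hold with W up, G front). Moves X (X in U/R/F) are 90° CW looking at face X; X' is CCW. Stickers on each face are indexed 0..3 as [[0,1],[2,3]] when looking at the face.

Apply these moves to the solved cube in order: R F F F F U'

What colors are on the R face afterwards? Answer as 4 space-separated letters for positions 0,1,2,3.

Answer: G Y R R

Derivation:
After move 1 (R): R=RRRR U=WGWG F=GYGY D=YBYB B=WBWB
After move 2 (F): F=GGYY U=WGOO R=WRGR D=RRYB L=OYOB
After move 3 (F): F=YGYG U=WGBY R=OROR D=GWYB L=OROR
After move 4 (F): F=YYGG U=WGRR R=BRYR D=OOYB L=OGOW
After move 5 (F): F=GYGY U=WGWG R=RRRR D=YBYB L=OOOO
After move 6 (U'): U=GGWW F=OOGY R=GYRR B=RRWB L=WBOO
Query: R face = GYRR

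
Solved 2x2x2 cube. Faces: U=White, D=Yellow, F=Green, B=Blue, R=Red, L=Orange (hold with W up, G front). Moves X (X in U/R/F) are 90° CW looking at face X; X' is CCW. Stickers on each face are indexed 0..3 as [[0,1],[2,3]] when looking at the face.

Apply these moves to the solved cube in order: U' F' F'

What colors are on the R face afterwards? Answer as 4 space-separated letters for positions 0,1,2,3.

After move 1 (U'): U=WWWW F=OOGG R=GGRR B=RRBB L=BBOO
After move 2 (F'): F=OGOG U=WWGR R=YGYR D=BOYY L=BWOW
After move 3 (F'): F=GGOO U=WWYY R=OGBR D=WWYY L=BROG
Query: R face = OGBR

Answer: O G B R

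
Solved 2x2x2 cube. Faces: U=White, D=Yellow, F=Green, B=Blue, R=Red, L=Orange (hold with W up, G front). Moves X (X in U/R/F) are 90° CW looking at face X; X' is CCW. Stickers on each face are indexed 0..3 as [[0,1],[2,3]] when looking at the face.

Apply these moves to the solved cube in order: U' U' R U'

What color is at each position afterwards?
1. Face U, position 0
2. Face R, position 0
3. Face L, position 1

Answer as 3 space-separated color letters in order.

Answer: B B G

Derivation:
After move 1 (U'): U=WWWW F=OOGG R=GGRR B=RRBB L=BBOO
After move 2 (U'): U=WWWW F=BBGG R=OORR B=GGBB L=RROO
After move 3 (R): R=RORO U=WBWG F=BYGY D=YBYG B=WGWB
After move 4 (U'): U=BGWW F=RRGY R=BYRO B=ROWB L=WGOO
Query 1: U[0] = B
Query 2: R[0] = B
Query 3: L[1] = G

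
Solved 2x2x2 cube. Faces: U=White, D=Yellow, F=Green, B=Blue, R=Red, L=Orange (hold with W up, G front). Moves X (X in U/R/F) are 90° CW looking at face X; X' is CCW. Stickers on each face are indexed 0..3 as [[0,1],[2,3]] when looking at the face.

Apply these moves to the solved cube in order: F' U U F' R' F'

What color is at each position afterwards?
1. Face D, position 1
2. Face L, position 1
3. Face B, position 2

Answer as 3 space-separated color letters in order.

After move 1 (F'): F=GGGG U=WWRR R=YRYR D=OOYY L=OWOW
After move 2 (U): U=RWRW F=YRGG R=BBYR B=OWBB L=GGOW
After move 3 (U): U=RRWW F=BBGG R=OWYR B=GGBB L=YROW
After move 4 (F'): F=BGBG U=RROY R=OWOR D=RWYY L=YWOW
After move 5 (R'): R=WROO U=RBOG F=BRBY D=RGYG B=YGWB
After move 6 (F'): F=RYBB U=RBWO R=GRRO D=WWYG L=YGOO
Query 1: D[1] = W
Query 2: L[1] = G
Query 3: B[2] = W

Answer: W G W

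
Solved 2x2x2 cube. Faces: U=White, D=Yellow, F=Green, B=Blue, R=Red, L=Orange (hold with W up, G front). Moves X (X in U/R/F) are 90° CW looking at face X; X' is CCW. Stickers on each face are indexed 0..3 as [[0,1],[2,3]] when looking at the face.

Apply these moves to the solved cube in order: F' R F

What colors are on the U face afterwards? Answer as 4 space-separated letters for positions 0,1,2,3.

After move 1 (F'): F=GGGG U=WWRR R=YRYR D=OOYY L=OWOW
After move 2 (R): R=YYRR U=WGRG F=GOGY D=OBYB B=RBWB
After move 3 (F): F=GGYO U=WGWW R=RYGR D=RYYB L=OOOB
Query: U face = WGWW

Answer: W G W W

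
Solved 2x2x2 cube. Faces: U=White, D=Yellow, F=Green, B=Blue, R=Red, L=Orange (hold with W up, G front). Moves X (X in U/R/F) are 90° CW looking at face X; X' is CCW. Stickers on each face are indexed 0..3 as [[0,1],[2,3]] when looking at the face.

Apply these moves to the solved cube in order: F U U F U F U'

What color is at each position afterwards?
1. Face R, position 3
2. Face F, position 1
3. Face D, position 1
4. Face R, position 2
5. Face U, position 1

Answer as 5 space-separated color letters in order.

After move 1 (F): F=GGGG U=WWOO R=WRWR D=RRYY L=OYOY
After move 2 (U): U=OWOW F=WRGG R=BBWR B=OYBB L=GGOY
After move 3 (U): U=OOWW F=BBGG R=OYWR B=GGBB L=WROY
After move 4 (F): F=GBGB U=OOYR R=WYWR D=WOYY L=WROR
After move 5 (U): U=YORO F=WYGB R=GGWR B=WRBB L=GBOR
After move 6 (F): F=GWBY U=YORB R=RGOR D=WGYY L=GWOO
After move 7 (U'): U=OBYR F=GWBY R=GWOR B=RGBB L=WROO
Query 1: R[3] = R
Query 2: F[1] = W
Query 3: D[1] = G
Query 4: R[2] = O
Query 5: U[1] = B

Answer: R W G O B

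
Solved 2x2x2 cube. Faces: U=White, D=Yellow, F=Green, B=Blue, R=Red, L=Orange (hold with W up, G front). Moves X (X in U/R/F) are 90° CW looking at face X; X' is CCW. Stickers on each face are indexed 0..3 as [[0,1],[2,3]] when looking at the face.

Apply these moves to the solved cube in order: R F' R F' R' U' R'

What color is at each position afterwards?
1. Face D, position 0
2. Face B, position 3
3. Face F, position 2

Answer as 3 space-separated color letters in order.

Answer: G B Y

Derivation:
After move 1 (R): R=RRRR U=WGWG F=GYGY D=YBYB B=WBWB
After move 2 (F'): F=YYGG U=WGRR R=BRYR D=OOYB L=OGOW
After move 3 (R): R=YBRR U=WYRG F=YOGB D=OWYW B=RBGB
After move 4 (F'): F=OBYG U=WYYR R=WBOR D=GWYW L=OGOR
After move 5 (R'): R=BRWO U=WGYR F=OYYR D=GBYG B=WBWB
After move 6 (U'): U=GRWY F=OGYR R=OYWO B=BRWB L=WBOR
After move 7 (R'): R=YOOW U=GWWB F=ORYY D=GGYR B=GRBB
Query 1: D[0] = G
Query 2: B[3] = B
Query 3: F[2] = Y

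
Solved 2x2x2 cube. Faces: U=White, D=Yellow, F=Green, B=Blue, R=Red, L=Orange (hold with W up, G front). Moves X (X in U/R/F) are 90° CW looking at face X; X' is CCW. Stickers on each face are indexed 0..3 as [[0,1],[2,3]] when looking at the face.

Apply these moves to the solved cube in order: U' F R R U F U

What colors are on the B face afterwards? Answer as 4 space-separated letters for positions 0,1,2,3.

Answer: G R O B

Derivation:
After move 1 (U'): U=WWWW F=OOGG R=GGRR B=RRBB L=BBOO
After move 2 (F): F=GOGO U=WWOB R=WGWR D=RGYY L=BYOY
After move 3 (R): R=WWRG U=WOOO F=GGGY D=RBYR B=BRWB
After move 4 (R): R=RWGW U=WGOY F=GBGR D=RWYB B=OROB
After move 5 (U): U=OWYG F=RWGR R=ORGW B=BYOB L=GBOY
After move 6 (F): F=GRRW U=OWYB R=YRGW D=GOYB L=GROW
After move 7 (U): U=YOBW F=YRRW R=BYGW B=GROB L=GROW
Query: B face = GROB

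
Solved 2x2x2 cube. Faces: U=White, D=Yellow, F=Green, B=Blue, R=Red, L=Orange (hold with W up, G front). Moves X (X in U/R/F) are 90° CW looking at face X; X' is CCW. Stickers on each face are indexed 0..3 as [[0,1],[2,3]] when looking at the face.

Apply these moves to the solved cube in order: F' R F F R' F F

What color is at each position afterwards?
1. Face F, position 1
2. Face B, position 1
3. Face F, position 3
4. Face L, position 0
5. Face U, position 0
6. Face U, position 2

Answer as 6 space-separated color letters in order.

After move 1 (F'): F=GGGG U=WWRR R=YRYR D=OOYY L=OWOW
After move 2 (R): R=YYRR U=WGRG F=GOGY D=OBYB B=RBWB
After move 3 (F): F=GGYO U=WGWW R=RYGR D=RYYB L=OOOB
After move 4 (F): F=YGOG U=WGBO R=WYWR D=GRYB L=OROY
After move 5 (R'): R=YRWW U=WWBR F=YGOO D=GGYG B=BBRB
After move 6 (F): F=OYOG U=WWYR R=BRRW D=WYYG L=OGOG
After move 7 (F): F=OOGY U=WWGG R=YRRW D=RBYG L=OWOY
Query 1: F[1] = O
Query 2: B[1] = B
Query 3: F[3] = Y
Query 4: L[0] = O
Query 5: U[0] = W
Query 6: U[2] = G

Answer: O B Y O W G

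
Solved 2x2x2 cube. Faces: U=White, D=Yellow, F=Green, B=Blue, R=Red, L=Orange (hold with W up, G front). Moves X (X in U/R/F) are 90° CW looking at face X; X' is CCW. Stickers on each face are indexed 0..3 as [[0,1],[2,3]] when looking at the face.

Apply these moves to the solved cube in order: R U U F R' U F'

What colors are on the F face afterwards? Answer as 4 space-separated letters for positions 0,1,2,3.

Answer: R R O Y

Derivation:
After move 1 (R): R=RRRR U=WGWG F=GYGY D=YBYB B=WBWB
After move 2 (U): U=WWGG F=RRGY R=WBRR B=OOWB L=GYOO
After move 3 (U): U=GWGW F=WBGY R=OORR B=GYWB L=RROO
After move 4 (F): F=GWYB U=GWOR R=GOWR D=ROYB L=RYOB
After move 5 (R'): R=ORGW U=GWOG F=GWYR D=RWYB B=BYOB
After move 6 (U): U=OGGW F=ORYR R=BYGW B=RYOB L=GWOB
After move 7 (F'): F=RROY U=OGBG R=WYRW D=WBYB L=GWOG
Query: F face = RROY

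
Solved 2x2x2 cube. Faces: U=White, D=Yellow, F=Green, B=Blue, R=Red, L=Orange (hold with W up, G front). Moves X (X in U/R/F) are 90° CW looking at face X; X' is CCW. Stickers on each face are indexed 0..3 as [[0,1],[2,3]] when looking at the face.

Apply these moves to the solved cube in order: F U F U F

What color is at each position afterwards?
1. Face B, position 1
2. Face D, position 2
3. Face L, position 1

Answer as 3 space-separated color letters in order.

After move 1 (F): F=GGGG U=WWOO R=WRWR D=RRYY L=OYOY
After move 2 (U): U=OWOW F=WRGG R=BBWR B=OYBB L=GGOY
After move 3 (F): F=GWGR U=OWYG R=OBWR D=WBYY L=GROR
After move 4 (U): U=YOGW F=OBGR R=OYWR B=GRBB L=GWOR
After move 5 (F): F=GORB U=YORW R=GYWR D=WOYY L=GWOB
Query 1: B[1] = R
Query 2: D[2] = Y
Query 3: L[1] = W

Answer: R Y W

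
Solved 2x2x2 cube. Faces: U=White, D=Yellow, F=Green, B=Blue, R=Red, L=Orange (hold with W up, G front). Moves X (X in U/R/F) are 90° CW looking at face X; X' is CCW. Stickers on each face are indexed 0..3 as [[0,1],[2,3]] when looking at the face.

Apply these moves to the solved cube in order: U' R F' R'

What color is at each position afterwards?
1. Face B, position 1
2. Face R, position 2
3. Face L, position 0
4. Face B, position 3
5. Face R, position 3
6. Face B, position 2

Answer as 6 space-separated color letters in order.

Answer: R B B B Y O

Derivation:
After move 1 (U'): U=WWWW F=OOGG R=GGRR B=RRBB L=BBOO
After move 2 (R): R=RGRG U=WOWG F=OYGY D=YBYR B=WRWB
After move 3 (F'): F=YYOG U=WORR R=BGYG D=BOYR L=BGOW
After move 4 (R'): R=GGBY U=WWRW F=YOOR D=BYYG B=RROB
Query 1: B[1] = R
Query 2: R[2] = B
Query 3: L[0] = B
Query 4: B[3] = B
Query 5: R[3] = Y
Query 6: B[2] = O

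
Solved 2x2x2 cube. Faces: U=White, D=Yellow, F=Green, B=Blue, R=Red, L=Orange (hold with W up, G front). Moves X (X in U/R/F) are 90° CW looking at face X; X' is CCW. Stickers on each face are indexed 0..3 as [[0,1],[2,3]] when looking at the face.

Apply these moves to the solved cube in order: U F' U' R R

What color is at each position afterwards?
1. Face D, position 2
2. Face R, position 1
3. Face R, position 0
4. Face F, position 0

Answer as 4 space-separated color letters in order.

After move 1 (U): U=WWWW F=RRGG R=BBRR B=OOBB L=GGOO
After move 2 (F'): F=RGRG U=WWBR R=YBYR D=GOYY L=GWOW
After move 3 (U'): U=WRWB F=GWRG R=RGYR B=YBBB L=OOOW
After move 4 (R): R=YRRG U=WWWG F=GORY D=GBYY B=BBRB
After move 5 (R): R=RYGR U=WOWY F=GBRY D=GRYB B=GBWB
Query 1: D[2] = Y
Query 2: R[1] = Y
Query 3: R[0] = R
Query 4: F[0] = G

Answer: Y Y R G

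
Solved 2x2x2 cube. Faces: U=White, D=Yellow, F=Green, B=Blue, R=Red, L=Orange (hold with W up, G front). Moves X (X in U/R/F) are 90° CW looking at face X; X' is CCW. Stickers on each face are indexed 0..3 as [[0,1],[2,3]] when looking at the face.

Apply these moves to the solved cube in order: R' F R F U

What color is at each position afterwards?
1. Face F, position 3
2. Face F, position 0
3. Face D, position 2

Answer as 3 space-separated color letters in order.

After move 1 (R'): R=RRRR U=WBWB F=GWGW D=YGYG B=YBYB
After move 2 (F): F=GGWW U=WBOO R=WRBR D=RRYG L=OYOG
After move 3 (R): R=BWRR U=WGOW F=GRWG D=RYYY B=OBBB
After move 4 (F): F=WGGR U=WGGY R=OWWR D=RBYY L=OROY
After move 5 (U): U=GWYG F=OWGR R=OBWR B=ORBB L=WGOY
Query 1: F[3] = R
Query 2: F[0] = O
Query 3: D[2] = Y

Answer: R O Y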